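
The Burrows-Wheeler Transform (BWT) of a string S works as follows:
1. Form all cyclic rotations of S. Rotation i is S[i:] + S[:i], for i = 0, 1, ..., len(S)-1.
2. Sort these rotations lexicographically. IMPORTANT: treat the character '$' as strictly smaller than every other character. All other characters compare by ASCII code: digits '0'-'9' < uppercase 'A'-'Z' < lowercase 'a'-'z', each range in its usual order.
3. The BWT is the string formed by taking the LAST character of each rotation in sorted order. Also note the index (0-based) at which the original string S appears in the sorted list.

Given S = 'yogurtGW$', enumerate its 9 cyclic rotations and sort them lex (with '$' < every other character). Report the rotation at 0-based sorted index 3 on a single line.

Answer: gurtGW$yo

Derivation:
All 9 rotations (rotation i = S[i:]+S[:i]):
  rot[0] = yogurtGW$
  rot[1] = ogurtGW$y
  rot[2] = gurtGW$yo
  rot[3] = urtGW$yog
  rot[4] = rtGW$yogu
  rot[5] = tGW$yogur
  rot[6] = GW$yogurt
  rot[7] = W$yogurtG
  rot[8] = $yogurtGW
Sorted (with $ < everything):
  sorted[0] = $yogurtGW
  sorted[1] = GW$yogurt
  sorted[2] = W$yogurtG
  sorted[3] = gurtGW$yo
  sorted[4] = ogurtGW$y
  sorted[5] = rtGW$yogu
  sorted[6] = tGW$yogur
  sorted[7] = urtGW$yog
  sorted[8] = yogurtGW$
sorted[3] = gurtGW$yo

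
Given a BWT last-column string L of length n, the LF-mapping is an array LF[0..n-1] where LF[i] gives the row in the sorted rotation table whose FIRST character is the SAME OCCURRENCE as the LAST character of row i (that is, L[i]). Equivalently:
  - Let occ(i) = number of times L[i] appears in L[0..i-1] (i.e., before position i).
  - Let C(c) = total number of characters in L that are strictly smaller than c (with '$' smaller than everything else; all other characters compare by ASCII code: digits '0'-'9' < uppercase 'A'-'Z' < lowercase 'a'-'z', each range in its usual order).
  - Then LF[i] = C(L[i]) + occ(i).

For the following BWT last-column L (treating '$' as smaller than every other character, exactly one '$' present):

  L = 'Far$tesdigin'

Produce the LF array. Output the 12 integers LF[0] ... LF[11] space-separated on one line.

Char counts: '$':1, 'F':1, 'a':1, 'd':1, 'e':1, 'g':1, 'i':2, 'n':1, 'r':1, 's':1, 't':1
C (first-col start): C('$')=0, C('F')=1, C('a')=2, C('d')=3, C('e')=4, C('g')=5, C('i')=6, C('n')=8, C('r')=9, C('s')=10, C('t')=11
L[0]='F': occ=0, LF[0]=C('F')+0=1+0=1
L[1]='a': occ=0, LF[1]=C('a')+0=2+0=2
L[2]='r': occ=0, LF[2]=C('r')+0=9+0=9
L[3]='$': occ=0, LF[3]=C('$')+0=0+0=0
L[4]='t': occ=0, LF[4]=C('t')+0=11+0=11
L[5]='e': occ=0, LF[5]=C('e')+0=4+0=4
L[6]='s': occ=0, LF[6]=C('s')+0=10+0=10
L[7]='d': occ=0, LF[7]=C('d')+0=3+0=3
L[8]='i': occ=0, LF[8]=C('i')+0=6+0=6
L[9]='g': occ=0, LF[9]=C('g')+0=5+0=5
L[10]='i': occ=1, LF[10]=C('i')+1=6+1=7
L[11]='n': occ=0, LF[11]=C('n')+0=8+0=8

Answer: 1 2 9 0 11 4 10 3 6 5 7 8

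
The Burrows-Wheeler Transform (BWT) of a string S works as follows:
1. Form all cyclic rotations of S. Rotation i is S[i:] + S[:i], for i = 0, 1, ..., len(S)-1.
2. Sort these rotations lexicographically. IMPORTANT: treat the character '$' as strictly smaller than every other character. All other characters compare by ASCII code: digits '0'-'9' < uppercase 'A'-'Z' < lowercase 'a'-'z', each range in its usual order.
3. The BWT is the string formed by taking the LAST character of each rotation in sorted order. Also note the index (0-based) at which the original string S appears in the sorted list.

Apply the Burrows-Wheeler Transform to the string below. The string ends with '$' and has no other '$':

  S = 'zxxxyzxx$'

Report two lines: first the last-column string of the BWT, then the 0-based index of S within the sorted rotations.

All 9 rotations (rotation i = S[i:]+S[:i]):
  rot[0] = zxxxyzxx$
  rot[1] = xxxyzxx$z
  rot[2] = xxyzxx$zx
  rot[3] = xyzxx$zxx
  rot[4] = yzxx$zxxx
  rot[5] = zxx$zxxxy
  rot[6] = xx$zxxxyz
  rot[7] = x$zxxxyzx
  rot[8] = $zxxxyzxx
Sorted (with $ < everything):
  sorted[0] = $zxxxyzxx  (last char: 'x')
  sorted[1] = x$zxxxyzx  (last char: 'x')
  sorted[2] = xx$zxxxyz  (last char: 'z')
  sorted[3] = xxxyzxx$z  (last char: 'z')
  sorted[4] = xxyzxx$zx  (last char: 'x')
  sorted[5] = xyzxx$zxx  (last char: 'x')
  sorted[6] = yzxx$zxxx  (last char: 'x')
  sorted[7] = zxx$zxxxy  (last char: 'y')
  sorted[8] = zxxxyzxx$  (last char: '$')
Last column: xxzzxxxy$
Original string S is at sorted index 8

Answer: xxzzxxxy$
8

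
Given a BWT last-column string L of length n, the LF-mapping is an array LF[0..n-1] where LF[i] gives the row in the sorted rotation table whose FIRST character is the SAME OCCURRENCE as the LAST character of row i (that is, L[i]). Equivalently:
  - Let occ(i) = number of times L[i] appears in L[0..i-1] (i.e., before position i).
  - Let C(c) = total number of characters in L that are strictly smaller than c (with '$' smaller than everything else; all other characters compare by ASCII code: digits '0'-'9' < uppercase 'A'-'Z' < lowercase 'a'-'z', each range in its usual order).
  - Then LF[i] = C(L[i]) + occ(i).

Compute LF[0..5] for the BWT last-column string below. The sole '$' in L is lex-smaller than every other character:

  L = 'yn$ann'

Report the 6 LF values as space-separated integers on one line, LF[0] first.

Char counts: '$':1, 'a':1, 'n':3, 'y':1
C (first-col start): C('$')=0, C('a')=1, C('n')=2, C('y')=5
L[0]='y': occ=0, LF[0]=C('y')+0=5+0=5
L[1]='n': occ=0, LF[1]=C('n')+0=2+0=2
L[2]='$': occ=0, LF[2]=C('$')+0=0+0=0
L[3]='a': occ=0, LF[3]=C('a')+0=1+0=1
L[4]='n': occ=1, LF[4]=C('n')+1=2+1=3
L[5]='n': occ=2, LF[5]=C('n')+2=2+2=4

Answer: 5 2 0 1 3 4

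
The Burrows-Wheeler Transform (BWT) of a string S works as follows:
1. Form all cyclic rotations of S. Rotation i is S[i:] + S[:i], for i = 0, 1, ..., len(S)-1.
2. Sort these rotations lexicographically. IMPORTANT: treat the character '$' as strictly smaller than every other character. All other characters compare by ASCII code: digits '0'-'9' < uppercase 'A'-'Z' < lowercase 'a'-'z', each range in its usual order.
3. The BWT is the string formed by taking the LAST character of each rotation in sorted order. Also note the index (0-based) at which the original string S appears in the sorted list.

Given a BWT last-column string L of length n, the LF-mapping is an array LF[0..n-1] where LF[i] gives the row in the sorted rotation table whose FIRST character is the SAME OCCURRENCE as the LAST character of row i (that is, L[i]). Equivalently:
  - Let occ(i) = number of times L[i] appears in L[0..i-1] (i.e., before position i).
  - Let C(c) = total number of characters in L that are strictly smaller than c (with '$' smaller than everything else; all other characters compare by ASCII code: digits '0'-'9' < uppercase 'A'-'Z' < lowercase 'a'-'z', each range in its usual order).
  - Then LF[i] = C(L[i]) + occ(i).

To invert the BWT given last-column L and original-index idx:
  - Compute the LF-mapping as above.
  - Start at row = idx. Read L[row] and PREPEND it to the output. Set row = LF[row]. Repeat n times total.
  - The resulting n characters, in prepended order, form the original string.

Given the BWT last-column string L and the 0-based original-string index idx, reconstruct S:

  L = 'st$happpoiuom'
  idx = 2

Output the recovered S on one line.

Answer: hippopotamus$

Derivation:
LF mapping: 10 11 0 2 1 7 8 9 5 3 12 6 4
Walk LF starting at row 2, prepending L[row]:
  step 1: row=2, L[2]='$', prepend. Next row=LF[2]=0
  step 2: row=0, L[0]='s', prepend. Next row=LF[0]=10
  step 3: row=10, L[10]='u', prepend. Next row=LF[10]=12
  step 4: row=12, L[12]='m', prepend. Next row=LF[12]=4
  step 5: row=4, L[4]='a', prepend. Next row=LF[4]=1
  step 6: row=1, L[1]='t', prepend. Next row=LF[1]=11
  step 7: row=11, L[11]='o', prepend. Next row=LF[11]=6
  step 8: row=6, L[6]='p', prepend. Next row=LF[6]=8
  step 9: row=8, L[8]='o', prepend. Next row=LF[8]=5
  step 10: row=5, L[5]='p', prepend. Next row=LF[5]=7
  step 11: row=7, L[7]='p', prepend. Next row=LF[7]=9
  step 12: row=9, L[9]='i', prepend. Next row=LF[9]=3
  step 13: row=3, L[3]='h', prepend. Next row=LF[3]=2
Reversed output: hippopotamus$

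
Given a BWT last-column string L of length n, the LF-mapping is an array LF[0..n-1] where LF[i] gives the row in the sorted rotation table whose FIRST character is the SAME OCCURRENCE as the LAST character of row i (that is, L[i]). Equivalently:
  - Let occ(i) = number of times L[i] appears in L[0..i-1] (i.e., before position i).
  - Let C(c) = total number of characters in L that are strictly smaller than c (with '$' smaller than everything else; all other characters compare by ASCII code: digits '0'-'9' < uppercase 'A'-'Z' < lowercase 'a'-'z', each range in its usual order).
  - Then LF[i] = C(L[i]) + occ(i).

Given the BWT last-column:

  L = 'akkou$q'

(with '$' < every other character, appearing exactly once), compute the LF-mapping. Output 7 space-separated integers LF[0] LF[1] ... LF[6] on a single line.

Answer: 1 2 3 4 6 0 5

Derivation:
Char counts: '$':1, 'a':1, 'k':2, 'o':1, 'q':1, 'u':1
C (first-col start): C('$')=0, C('a')=1, C('k')=2, C('o')=4, C('q')=5, C('u')=6
L[0]='a': occ=0, LF[0]=C('a')+0=1+0=1
L[1]='k': occ=0, LF[1]=C('k')+0=2+0=2
L[2]='k': occ=1, LF[2]=C('k')+1=2+1=3
L[3]='o': occ=0, LF[3]=C('o')+0=4+0=4
L[4]='u': occ=0, LF[4]=C('u')+0=6+0=6
L[5]='$': occ=0, LF[5]=C('$')+0=0+0=0
L[6]='q': occ=0, LF[6]=C('q')+0=5+0=5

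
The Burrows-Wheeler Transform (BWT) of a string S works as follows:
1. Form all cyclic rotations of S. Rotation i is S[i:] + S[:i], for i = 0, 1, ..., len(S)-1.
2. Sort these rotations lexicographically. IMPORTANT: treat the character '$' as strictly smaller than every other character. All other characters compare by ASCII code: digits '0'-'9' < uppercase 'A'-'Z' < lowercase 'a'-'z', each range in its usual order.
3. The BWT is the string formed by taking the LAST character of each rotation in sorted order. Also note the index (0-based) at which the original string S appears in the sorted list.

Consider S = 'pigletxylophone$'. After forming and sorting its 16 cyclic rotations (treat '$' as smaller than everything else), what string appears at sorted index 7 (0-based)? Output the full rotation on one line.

Answer: lophone$pigletxy

Derivation:
All 16 rotations (rotation i = S[i:]+S[:i]):
  rot[0] = pigletxylophone$
  rot[1] = igletxylophone$p
  rot[2] = gletxylophone$pi
  rot[3] = letxylophone$pig
  rot[4] = etxylophone$pigl
  rot[5] = txylophone$pigle
  rot[6] = xylophone$piglet
  rot[7] = ylophone$pigletx
  rot[8] = lophone$pigletxy
  rot[9] = ophone$pigletxyl
  rot[10] = phone$pigletxylo
  rot[11] = hone$pigletxylop
  rot[12] = one$pigletxyloph
  rot[13] = ne$pigletxylopho
  rot[14] = e$pigletxylophon
  rot[15] = $pigletxylophone
Sorted (with $ < everything):
  sorted[0] = $pigletxylophone
  sorted[1] = e$pigletxylophon
  sorted[2] = etxylophone$pigl
  sorted[3] = gletxylophone$pi
  sorted[4] = hone$pigletxylop
  sorted[5] = igletxylophone$p
  sorted[6] = letxylophone$pig
  sorted[7] = lophone$pigletxy
  sorted[8] = ne$pigletxylopho
  sorted[9] = one$pigletxyloph
  sorted[10] = ophone$pigletxyl
  sorted[11] = phone$pigletxylo
  sorted[12] = pigletxylophone$
  sorted[13] = txylophone$pigle
  sorted[14] = xylophone$piglet
  sorted[15] = ylophone$pigletx
sorted[7] = lophone$pigletxy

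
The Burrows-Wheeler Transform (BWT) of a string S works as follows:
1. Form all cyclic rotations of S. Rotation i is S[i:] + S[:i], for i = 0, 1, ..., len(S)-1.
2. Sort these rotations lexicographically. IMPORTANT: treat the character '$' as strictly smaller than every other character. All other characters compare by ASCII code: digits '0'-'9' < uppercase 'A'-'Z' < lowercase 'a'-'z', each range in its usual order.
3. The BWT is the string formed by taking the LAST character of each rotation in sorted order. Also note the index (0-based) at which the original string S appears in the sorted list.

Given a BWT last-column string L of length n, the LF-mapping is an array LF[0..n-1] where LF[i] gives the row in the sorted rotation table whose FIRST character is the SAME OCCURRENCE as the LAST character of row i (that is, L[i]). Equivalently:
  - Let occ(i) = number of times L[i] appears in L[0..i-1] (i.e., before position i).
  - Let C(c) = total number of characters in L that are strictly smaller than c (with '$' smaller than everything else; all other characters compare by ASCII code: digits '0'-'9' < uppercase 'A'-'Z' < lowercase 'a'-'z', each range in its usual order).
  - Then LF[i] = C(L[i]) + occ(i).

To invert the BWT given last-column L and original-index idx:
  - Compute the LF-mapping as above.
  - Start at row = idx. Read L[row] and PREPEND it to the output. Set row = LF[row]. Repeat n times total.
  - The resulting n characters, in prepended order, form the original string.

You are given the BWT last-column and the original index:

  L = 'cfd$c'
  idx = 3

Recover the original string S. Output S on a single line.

LF mapping: 1 4 3 0 2
Walk LF starting at row 3, prepending L[row]:
  step 1: row=3, L[3]='$', prepend. Next row=LF[3]=0
  step 2: row=0, L[0]='c', prepend. Next row=LF[0]=1
  step 3: row=1, L[1]='f', prepend. Next row=LF[1]=4
  step 4: row=4, L[4]='c', prepend. Next row=LF[4]=2
  step 5: row=2, L[2]='d', prepend. Next row=LF[2]=3
Reversed output: dcfc$

Answer: dcfc$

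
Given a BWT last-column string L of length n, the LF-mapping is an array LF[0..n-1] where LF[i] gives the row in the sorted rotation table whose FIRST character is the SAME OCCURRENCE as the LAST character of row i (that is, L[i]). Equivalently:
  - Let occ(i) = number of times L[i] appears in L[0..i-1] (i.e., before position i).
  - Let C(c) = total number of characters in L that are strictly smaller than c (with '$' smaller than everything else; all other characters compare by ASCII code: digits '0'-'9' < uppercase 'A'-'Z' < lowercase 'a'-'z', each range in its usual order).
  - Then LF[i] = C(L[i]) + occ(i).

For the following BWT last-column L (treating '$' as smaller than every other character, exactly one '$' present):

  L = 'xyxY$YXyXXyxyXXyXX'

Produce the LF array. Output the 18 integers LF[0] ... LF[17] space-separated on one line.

Char counts: '$':1, 'X':7, 'Y':2, 'x':3, 'y':5
C (first-col start): C('$')=0, C('X')=1, C('Y')=8, C('x')=10, C('y')=13
L[0]='x': occ=0, LF[0]=C('x')+0=10+0=10
L[1]='y': occ=0, LF[1]=C('y')+0=13+0=13
L[2]='x': occ=1, LF[2]=C('x')+1=10+1=11
L[3]='Y': occ=0, LF[3]=C('Y')+0=8+0=8
L[4]='$': occ=0, LF[4]=C('$')+0=0+0=0
L[5]='Y': occ=1, LF[5]=C('Y')+1=8+1=9
L[6]='X': occ=0, LF[6]=C('X')+0=1+0=1
L[7]='y': occ=1, LF[7]=C('y')+1=13+1=14
L[8]='X': occ=1, LF[8]=C('X')+1=1+1=2
L[9]='X': occ=2, LF[9]=C('X')+2=1+2=3
L[10]='y': occ=2, LF[10]=C('y')+2=13+2=15
L[11]='x': occ=2, LF[11]=C('x')+2=10+2=12
L[12]='y': occ=3, LF[12]=C('y')+3=13+3=16
L[13]='X': occ=3, LF[13]=C('X')+3=1+3=4
L[14]='X': occ=4, LF[14]=C('X')+4=1+4=5
L[15]='y': occ=4, LF[15]=C('y')+4=13+4=17
L[16]='X': occ=5, LF[16]=C('X')+5=1+5=6
L[17]='X': occ=6, LF[17]=C('X')+6=1+6=7

Answer: 10 13 11 8 0 9 1 14 2 3 15 12 16 4 5 17 6 7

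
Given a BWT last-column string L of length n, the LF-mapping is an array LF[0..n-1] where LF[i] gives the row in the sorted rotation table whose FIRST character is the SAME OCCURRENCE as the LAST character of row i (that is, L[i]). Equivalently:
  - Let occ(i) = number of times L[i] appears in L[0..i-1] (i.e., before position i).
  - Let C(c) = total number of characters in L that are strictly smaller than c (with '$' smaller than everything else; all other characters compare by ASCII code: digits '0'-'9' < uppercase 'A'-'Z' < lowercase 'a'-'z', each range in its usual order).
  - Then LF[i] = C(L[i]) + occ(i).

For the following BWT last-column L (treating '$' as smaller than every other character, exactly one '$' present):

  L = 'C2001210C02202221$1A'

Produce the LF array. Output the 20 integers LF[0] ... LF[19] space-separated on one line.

Answer: 18 10 1 2 6 11 7 3 19 4 12 13 5 14 15 16 8 0 9 17

Derivation:
Char counts: '$':1, '0':5, '1':4, '2':7, 'A':1, 'C':2
C (first-col start): C('$')=0, C('0')=1, C('1')=6, C('2')=10, C('A')=17, C('C')=18
L[0]='C': occ=0, LF[0]=C('C')+0=18+0=18
L[1]='2': occ=0, LF[1]=C('2')+0=10+0=10
L[2]='0': occ=0, LF[2]=C('0')+0=1+0=1
L[3]='0': occ=1, LF[3]=C('0')+1=1+1=2
L[4]='1': occ=0, LF[4]=C('1')+0=6+0=6
L[5]='2': occ=1, LF[5]=C('2')+1=10+1=11
L[6]='1': occ=1, LF[6]=C('1')+1=6+1=7
L[7]='0': occ=2, LF[7]=C('0')+2=1+2=3
L[8]='C': occ=1, LF[8]=C('C')+1=18+1=19
L[9]='0': occ=3, LF[9]=C('0')+3=1+3=4
L[10]='2': occ=2, LF[10]=C('2')+2=10+2=12
L[11]='2': occ=3, LF[11]=C('2')+3=10+3=13
L[12]='0': occ=4, LF[12]=C('0')+4=1+4=5
L[13]='2': occ=4, LF[13]=C('2')+4=10+4=14
L[14]='2': occ=5, LF[14]=C('2')+5=10+5=15
L[15]='2': occ=6, LF[15]=C('2')+6=10+6=16
L[16]='1': occ=2, LF[16]=C('1')+2=6+2=8
L[17]='$': occ=0, LF[17]=C('$')+0=0+0=0
L[18]='1': occ=3, LF[18]=C('1')+3=6+3=9
L[19]='A': occ=0, LF[19]=C('A')+0=17+0=17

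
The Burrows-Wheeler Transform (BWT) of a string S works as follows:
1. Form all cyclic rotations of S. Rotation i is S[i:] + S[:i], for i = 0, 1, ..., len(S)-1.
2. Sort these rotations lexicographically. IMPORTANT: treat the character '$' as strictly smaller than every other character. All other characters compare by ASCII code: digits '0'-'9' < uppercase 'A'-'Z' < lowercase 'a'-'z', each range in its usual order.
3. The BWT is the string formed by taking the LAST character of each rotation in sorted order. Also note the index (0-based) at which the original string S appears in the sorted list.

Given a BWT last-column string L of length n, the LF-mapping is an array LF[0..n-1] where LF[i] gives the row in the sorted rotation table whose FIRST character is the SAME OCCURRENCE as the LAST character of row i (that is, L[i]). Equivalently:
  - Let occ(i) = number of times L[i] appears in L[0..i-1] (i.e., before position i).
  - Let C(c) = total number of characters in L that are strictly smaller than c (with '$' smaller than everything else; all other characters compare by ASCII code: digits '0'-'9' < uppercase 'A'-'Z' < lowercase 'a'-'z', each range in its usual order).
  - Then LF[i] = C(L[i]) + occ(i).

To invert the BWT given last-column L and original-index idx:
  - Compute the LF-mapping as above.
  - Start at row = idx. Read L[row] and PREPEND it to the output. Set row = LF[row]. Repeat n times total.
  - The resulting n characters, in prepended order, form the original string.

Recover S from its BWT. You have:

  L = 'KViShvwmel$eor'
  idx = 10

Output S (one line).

LF mapping: 1 3 7 2 6 12 13 9 4 8 0 5 10 11
Walk LF starting at row 10, prepending L[row]:
  step 1: row=10, L[10]='$', prepend. Next row=LF[10]=0
  step 2: row=0, L[0]='K', prepend. Next row=LF[0]=1
  step 3: row=1, L[1]='V', prepend. Next row=LF[1]=3
  step 4: row=3, L[3]='S', prepend. Next row=LF[3]=2
  step 5: row=2, L[2]='i', prepend. Next row=LF[2]=7
  step 6: row=7, L[7]='m', prepend. Next row=LF[7]=9
  step 7: row=9, L[9]='l', prepend. Next row=LF[9]=8
  step 8: row=8, L[8]='e', prepend. Next row=LF[8]=4
  step 9: row=4, L[4]='h', prepend. Next row=LF[4]=6
  step 10: row=6, L[6]='w', prepend. Next row=LF[6]=13
  step 11: row=13, L[13]='r', prepend. Next row=LF[13]=11
  step 12: row=11, L[11]='e', prepend. Next row=LF[11]=5
  step 13: row=5, L[5]='v', prepend. Next row=LF[5]=12
  step 14: row=12, L[12]='o', prepend. Next row=LF[12]=10
Reversed output: overwhelmiSVK$

Answer: overwhelmiSVK$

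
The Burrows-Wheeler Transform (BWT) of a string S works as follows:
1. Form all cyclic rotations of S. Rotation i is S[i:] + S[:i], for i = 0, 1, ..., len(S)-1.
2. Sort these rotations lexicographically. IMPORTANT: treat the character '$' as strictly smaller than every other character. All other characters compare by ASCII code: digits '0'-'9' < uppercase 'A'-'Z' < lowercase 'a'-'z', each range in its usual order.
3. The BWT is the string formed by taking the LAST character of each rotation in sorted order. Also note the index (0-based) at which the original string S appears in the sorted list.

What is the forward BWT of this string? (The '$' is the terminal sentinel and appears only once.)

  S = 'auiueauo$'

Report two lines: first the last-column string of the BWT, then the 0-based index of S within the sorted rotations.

All 9 rotations (rotation i = S[i:]+S[:i]):
  rot[0] = auiueauo$
  rot[1] = uiueauo$a
  rot[2] = iueauo$au
  rot[3] = ueauo$aui
  rot[4] = eauo$auiu
  rot[5] = auo$auiue
  rot[6] = uo$auiuea
  rot[7] = o$auiueau
  rot[8] = $auiueauo
Sorted (with $ < everything):
  sorted[0] = $auiueauo  (last char: 'o')
  sorted[1] = auiueauo$  (last char: '$')
  sorted[2] = auo$auiue  (last char: 'e')
  sorted[3] = eauo$auiu  (last char: 'u')
  sorted[4] = iueauo$au  (last char: 'u')
  sorted[5] = o$auiueau  (last char: 'u')
  sorted[6] = ueauo$aui  (last char: 'i')
  sorted[7] = uiueauo$a  (last char: 'a')
  sorted[8] = uo$auiuea  (last char: 'a')
Last column: o$euuuiaa
Original string S is at sorted index 1

Answer: o$euuuiaa
1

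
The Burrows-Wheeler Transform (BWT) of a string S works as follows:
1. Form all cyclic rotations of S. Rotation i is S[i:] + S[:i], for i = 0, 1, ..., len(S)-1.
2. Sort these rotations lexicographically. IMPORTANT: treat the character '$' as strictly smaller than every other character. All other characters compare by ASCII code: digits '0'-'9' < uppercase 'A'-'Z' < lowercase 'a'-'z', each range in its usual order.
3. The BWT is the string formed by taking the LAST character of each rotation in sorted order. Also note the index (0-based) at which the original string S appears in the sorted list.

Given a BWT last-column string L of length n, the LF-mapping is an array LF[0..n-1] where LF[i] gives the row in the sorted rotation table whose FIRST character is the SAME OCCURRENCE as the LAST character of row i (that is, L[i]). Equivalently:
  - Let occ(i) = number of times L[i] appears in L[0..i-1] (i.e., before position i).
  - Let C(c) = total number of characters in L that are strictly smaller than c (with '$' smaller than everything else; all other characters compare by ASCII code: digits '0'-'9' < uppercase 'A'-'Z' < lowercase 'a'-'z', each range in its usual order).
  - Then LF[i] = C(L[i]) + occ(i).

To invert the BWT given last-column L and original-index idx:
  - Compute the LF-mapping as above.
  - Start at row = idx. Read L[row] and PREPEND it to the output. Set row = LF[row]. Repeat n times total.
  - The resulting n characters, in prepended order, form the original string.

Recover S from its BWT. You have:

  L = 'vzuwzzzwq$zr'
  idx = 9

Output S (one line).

Answer: zwurzzwzqzv$

Derivation:
LF mapping: 4 7 3 5 8 9 10 6 1 0 11 2
Walk LF starting at row 9, prepending L[row]:
  step 1: row=9, L[9]='$', prepend. Next row=LF[9]=0
  step 2: row=0, L[0]='v', prepend. Next row=LF[0]=4
  step 3: row=4, L[4]='z', prepend. Next row=LF[4]=8
  step 4: row=8, L[8]='q', prepend. Next row=LF[8]=1
  step 5: row=1, L[1]='z', prepend. Next row=LF[1]=7
  step 6: row=7, L[7]='w', prepend. Next row=LF[7]=6
  step 7: row=6, L[6]='z', prepend. Next row=LF[6]=10
  step 8: row=10, L[10]='z', prepend. Next row=LF[10]=11
  step 9: row=11, L[11]='r', prepend. Next row=LF[11]=2
  step 10: row=2, L[2]='u', prepend. Next row=LF[2]=3
  step 11: row=3, L[3]='w', prepend. Next row=LF[3]=5
  step 12: row=5, L[5]='z', prepend. Next row=LF[5]=9
Reversed output: zwurzzwzqzv$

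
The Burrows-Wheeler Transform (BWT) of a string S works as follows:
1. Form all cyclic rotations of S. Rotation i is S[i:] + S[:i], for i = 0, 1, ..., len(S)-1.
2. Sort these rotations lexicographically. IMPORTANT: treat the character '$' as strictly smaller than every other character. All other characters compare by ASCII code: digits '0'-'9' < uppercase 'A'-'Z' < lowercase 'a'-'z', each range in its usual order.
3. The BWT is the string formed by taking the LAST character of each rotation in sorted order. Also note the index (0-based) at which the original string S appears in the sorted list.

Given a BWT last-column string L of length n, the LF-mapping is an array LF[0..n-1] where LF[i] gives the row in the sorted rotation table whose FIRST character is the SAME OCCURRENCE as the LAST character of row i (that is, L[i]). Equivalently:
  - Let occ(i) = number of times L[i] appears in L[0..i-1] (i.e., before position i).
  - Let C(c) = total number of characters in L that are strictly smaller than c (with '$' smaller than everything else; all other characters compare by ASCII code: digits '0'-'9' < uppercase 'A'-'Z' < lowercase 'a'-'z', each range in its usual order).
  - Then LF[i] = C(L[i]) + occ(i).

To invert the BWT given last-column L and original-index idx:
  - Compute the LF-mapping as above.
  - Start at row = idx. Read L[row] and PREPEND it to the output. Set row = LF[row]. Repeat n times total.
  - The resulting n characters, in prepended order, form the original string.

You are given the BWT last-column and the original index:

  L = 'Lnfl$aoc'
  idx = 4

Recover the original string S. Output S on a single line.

LF mapping: 1 6 4 5 0 2 7 3
Walk LF starting at row 4, prepending L[row]:
  step 1: row=4, L[4]='$', prepend. Next row=LF[4]=0
  step 2: row=0, L[0]='L', prepend. Next row=LF[0]=1
  step 3: row=1, L[1]='n', prepend. Next row=LF[1]=6
  step 4: row=6, L[6]='o', prepend. Next row=LF[6]=7
  step 5: row=7, L[7]='c', prepend. Next row=LF[7]=3
  step 6: row=3, L[3]='l', prepend. Next row=LF[3]=5
  step 7: row=5, L[5]='a', prepend. Next row=LF[5]=2
  step 8: row=2, L[2]='f', prepend. Next row=LF[2]=4
Reversed output: falconL$

Answer: falconL$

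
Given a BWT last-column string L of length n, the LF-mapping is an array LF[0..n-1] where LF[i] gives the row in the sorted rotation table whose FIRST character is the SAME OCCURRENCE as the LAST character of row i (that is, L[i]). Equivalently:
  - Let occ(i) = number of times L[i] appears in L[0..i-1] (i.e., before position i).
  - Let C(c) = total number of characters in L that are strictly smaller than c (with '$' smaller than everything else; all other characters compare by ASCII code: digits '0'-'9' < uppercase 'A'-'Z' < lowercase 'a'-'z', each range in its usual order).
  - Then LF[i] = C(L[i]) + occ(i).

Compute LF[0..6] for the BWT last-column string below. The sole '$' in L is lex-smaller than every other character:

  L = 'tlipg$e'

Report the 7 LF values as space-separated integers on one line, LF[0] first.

Char counts: '$':1, 'e':1, 'g':1, 'i':1, 'l':1, 'p':1, 't':1
C (first-col start): C('$')=0, C('e')=1, C('g')=2, C('i')=3, C('l')=4, C('p')=5, C('t')=6
L[0]='t': occ=0, LF[0]=C('t')+0=6+0=6
L[1]='l': occ=0, LF[1]=C('l')+0=4+0=4
L[2]='i': occ=0, LF[2]=C('i')+0=3+0=3
L[3]='p': occ=0, LF[3]=C('p')+0=5+0=5
L[4]='g': occ=0, LF[4]=C('g')+0=2+0=2
L[5]='$': occ=0, LF[5]=C('$')+0=0+0=0
L[6]='e': occ=0, LF[6]=C('e')+0=1+0=1

Answer: 6 4 3 5 2 0 1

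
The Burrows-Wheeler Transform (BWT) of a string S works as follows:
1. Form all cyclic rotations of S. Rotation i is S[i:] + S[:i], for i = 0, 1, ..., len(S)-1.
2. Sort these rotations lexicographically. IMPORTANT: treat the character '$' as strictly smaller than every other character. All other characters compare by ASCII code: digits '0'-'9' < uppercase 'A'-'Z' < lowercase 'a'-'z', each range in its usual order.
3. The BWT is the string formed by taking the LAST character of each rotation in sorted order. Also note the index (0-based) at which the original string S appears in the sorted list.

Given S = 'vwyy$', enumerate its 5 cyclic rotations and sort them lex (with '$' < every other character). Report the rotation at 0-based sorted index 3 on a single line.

All 5 rotations (rotation i = S[i:]+S[:i]):
  rot[0] = vwyy$
  rot[1] = wyy$v
  rot[2] = yy$vw
  rot[3] = y$vwy
  rot[4] = $vwyy
Sorted (with $ < everything):
  sorted[0] = $vwyy
  sorted[1] = vwyy$
  sorted[2] = wyy$v
  sorted[3] = y$vwy
  sorted[4] = yy$vw
sorted[3] = y$vwy

Answer: y$vwy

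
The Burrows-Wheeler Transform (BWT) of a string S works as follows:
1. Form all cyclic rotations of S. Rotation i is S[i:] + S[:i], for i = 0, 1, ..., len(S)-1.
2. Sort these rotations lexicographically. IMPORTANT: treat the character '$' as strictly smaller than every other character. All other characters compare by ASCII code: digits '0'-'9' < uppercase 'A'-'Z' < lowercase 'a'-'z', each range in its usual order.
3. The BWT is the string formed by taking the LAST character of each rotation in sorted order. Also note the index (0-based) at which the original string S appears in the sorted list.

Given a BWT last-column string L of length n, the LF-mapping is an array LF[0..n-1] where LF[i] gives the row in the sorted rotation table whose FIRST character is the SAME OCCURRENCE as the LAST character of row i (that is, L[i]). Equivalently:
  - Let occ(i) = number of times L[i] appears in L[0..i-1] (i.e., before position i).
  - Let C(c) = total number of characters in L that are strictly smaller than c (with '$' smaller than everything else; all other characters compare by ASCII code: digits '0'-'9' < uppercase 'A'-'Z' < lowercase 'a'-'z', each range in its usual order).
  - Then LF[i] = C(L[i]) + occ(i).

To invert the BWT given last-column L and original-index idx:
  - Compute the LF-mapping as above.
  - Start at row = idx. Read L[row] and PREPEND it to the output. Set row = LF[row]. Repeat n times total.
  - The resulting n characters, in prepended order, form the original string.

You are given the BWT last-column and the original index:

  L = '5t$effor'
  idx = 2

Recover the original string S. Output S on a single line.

LF mapping: 1 7 0 2 3 4 5 6
Walk LF starting at row 2, prepending L[row]:
  step 1: row=2, L[2]='$', prepend. Next row=LF[2]=0
  step 2: row=0, L[0]='5', prepend. Next row=LF[0]=1
  step 3: row=1, L[1]='t', prepend. Next row=LF[1]=7
  step 4: row=7, L[7]='r', prepend. Next row=LF[7]=6
  step 5: row=6, L[6]='o', prepend. Next row=LF[6]=5
  step 6: row=5, L[5]='f', prepend. Next row=LF[5]=4
  step 7: row=4, L[4]='f', prepend. Next row=LF[4]=3
  step 8: row=3, L[3]='e', prepend. Next row=LF[3]=2
Reversed output: effort5$

Answer: effort5$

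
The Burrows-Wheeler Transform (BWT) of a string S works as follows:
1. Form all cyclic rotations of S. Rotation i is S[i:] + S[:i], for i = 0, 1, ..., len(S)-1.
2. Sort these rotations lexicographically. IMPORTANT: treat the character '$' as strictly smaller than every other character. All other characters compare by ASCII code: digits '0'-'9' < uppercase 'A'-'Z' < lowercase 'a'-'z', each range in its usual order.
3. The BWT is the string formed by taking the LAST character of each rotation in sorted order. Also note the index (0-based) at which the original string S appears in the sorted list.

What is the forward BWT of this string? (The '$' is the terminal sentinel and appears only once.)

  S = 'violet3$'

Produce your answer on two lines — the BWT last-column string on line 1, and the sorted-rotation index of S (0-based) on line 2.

Answer: 3tlvoie$
7

Derivation:
All 8 rotations (rotation i = S[i:]+S[:i]):
  rot[0] = violet3$
  rot[1] = iolet3$v
  rot[2] = olet3$vi
  rot[3] = let3$vio
  rot[4] = et3$viol
  rot[5] = t3$viole
  rot[6] = 3$violet
  rot[7] = $violet3
Sorted (with $ < everything):
  sorted[0] = $violet3  (last char: '3')
  sorted[1] = 3$violet  (last char: 't')
  sorted[2] = et3$viol  (last char: 'l')
  sorted[3] = iolet3$v  (last char: 'v')
  sorted[4] = let3$vio  (last char: 'o')
  sorted[5] = olet3$vi  (last char: 'i')
  sorted[6] = t3$viole  (last char: 'e')
  sorted[7] = violet3$  (last char: '$')
Last column: 3tlvoie$
Original string S is at sorted index 7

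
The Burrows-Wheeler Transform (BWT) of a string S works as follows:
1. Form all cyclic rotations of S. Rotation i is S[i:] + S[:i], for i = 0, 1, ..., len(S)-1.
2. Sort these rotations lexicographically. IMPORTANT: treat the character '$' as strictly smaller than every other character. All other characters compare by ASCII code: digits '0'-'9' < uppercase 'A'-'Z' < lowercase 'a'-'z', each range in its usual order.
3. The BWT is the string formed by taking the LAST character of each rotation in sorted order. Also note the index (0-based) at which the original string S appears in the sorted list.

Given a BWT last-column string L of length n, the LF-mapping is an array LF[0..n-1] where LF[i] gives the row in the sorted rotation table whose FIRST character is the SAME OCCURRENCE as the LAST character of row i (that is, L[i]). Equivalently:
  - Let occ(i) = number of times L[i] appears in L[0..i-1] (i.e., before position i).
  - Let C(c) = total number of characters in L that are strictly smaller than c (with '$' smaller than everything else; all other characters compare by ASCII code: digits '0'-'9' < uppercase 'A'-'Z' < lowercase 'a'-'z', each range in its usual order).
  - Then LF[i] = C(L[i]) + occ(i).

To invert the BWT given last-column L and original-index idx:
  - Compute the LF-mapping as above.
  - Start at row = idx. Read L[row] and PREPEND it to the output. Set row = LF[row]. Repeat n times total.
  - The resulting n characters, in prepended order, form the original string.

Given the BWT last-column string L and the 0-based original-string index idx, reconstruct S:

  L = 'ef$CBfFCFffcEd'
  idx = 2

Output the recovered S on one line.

LF mapping: 9 10 0 2 1 11 5 3 6 12 13 7 4 8
Walk LF starting at row 2, prepending L[row]:
  step 1: row=2, L[2]='$', prepend. Next row=LF[2]=0
  step 2: row=0, L[0]='e', prepend. Next row=LF[0]=9
  step 3: row=9, L[9]='f', prepend. Next row=LF[9]=12
  step 4: row=12, L[12]='E', prepend. Next row=LF[12]=4
  step 5: row=4, L[4]='B', prepend. Next row=LF[4]=1
  step 6: row=1, L[1]='f', prepend. Next row=LF[1]=10
  step 7: row=10, L[10]='f', prepend. Next row=LF[10]=13
  step 8: row=13, L[13]='d', prepend. Next row=LF[13]=8
  step 9: row=8, L[8]='F', prepend. Next row=LF[8]=6
  step 10: row=6, L[6]='F', prepend. Next row=LF[6]=5
  step 11: row=5, L[5]='f', prepend. Next row=LF[5]=11
  step 12: row=11, L[11]='c', prepend. Next row=LF[11]=7
  step 13: row=7, L[7]='C', prepend. Next row=LF[7]=3
  step 14: row=3, L[3]='C', prepend. Next row=LF[3]=2
Reversed output: CCcfFFdffBEfe$

Answer: CCcfFFdffBEfe$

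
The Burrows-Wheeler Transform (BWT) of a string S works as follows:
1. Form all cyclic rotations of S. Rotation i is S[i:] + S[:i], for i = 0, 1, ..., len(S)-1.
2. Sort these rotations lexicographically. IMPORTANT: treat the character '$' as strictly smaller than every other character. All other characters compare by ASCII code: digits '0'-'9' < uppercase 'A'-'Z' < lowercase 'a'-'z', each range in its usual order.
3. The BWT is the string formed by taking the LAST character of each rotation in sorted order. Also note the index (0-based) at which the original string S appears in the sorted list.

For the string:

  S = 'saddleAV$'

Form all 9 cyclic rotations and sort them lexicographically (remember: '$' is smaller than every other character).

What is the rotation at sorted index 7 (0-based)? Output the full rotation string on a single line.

All 9 rotations (rotation i = S[i:]+S[:i]):
  rot[0] = saddleAV$
  rot[1] = addleAV$s
  rot[2] = ddleAV$sa
  rot[3] = dleAV$sad
  rot[4] = leAV$sadd
  rot[5] = eAV$saddl
  rot[6] = AV$saddle
  rot[7] = V$saddleA
  rot[8] = $saddleAV
Sorted (with $ < everything):
  sorted[0] = $saddleAV
  sorted[1] = AV$saddle
  sorted[2] = V$saddleA
  sorted[3] = addleAV$s
  sorted[4] = ddleAV$sa
  sorted[5] = dleAV$sad
  sorted[6] = eAV$saddl
  sorted[7] = leAV$sadd
  sorted[8] = saddleAV$
sorted[7] = leAV$sadd

Answer: leAV$sadd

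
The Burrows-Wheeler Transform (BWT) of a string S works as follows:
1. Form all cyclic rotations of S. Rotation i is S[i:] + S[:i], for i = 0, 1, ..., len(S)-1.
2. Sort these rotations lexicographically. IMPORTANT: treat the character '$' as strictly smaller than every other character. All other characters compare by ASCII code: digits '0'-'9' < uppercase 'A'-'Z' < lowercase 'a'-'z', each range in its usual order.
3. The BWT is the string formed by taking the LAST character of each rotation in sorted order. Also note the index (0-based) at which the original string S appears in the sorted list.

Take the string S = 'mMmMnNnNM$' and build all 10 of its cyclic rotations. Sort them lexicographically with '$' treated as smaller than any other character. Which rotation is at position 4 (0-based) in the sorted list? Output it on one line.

All 10 rotations (rotation i = S[i:]+S[:i]):
  rot[0] = mMmMnNnNM$
  rot[1] = MmMnNnNM$m
  rot[2] = mMnNnNM$mM
  rot[3] = MnNnNM$mMm
  rot[4] = nNnNM$mMmM
  rot[5] = NnNM$mMmMn
  rot[6] = nNM$mMmMnN
  rot[7] = NM$mMmMnNn
  rot[8] = M$mMmMnNnN
  rot[9] = $mMmMnNnNM
Sorted (with $ < everything):
  sorted[0] = $mMmMnNnNM
  sorted[1] = M$mMmMnNnN
  sorted[2] = MmMnNnNM$m
  sorted[3] = MnNnNM$mMm
  sorted[4] = NM$mMmMnNn
  sorted[5] = NnNM$mMmMn
  sorted[6] = mMmMnNnNM$
  sorted[7] = mMnNnNM$mM
  sorted[8] = nNM$mMmMnN
  sorted[9] = nNnNM$mMmM
sorted[4] = NM$mMmMnNn

Answer: NM$mMmMnNn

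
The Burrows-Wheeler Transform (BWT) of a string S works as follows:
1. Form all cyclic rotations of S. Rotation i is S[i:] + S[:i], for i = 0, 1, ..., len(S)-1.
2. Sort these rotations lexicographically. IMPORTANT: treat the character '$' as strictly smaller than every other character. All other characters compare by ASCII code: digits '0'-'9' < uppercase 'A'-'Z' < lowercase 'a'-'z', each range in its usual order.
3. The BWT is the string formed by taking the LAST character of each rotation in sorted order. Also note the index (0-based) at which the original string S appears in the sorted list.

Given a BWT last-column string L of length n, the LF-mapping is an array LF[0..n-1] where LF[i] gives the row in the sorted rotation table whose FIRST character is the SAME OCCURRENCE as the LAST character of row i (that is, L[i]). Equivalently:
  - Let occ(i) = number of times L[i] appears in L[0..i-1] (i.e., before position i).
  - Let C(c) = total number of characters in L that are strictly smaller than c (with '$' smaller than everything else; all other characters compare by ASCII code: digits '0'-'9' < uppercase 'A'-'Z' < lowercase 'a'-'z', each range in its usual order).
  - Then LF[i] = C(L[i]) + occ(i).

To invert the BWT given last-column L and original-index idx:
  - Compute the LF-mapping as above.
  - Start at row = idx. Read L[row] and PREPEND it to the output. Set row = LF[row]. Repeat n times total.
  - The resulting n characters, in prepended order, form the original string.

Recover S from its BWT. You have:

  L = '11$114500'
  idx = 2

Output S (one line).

LF mapping: 3 4 0 5 6 7 8 1 2
Walk LF starting at row 2, prepending L[row]:
  step 1: row=2, L[2]='$', prepend. Next row=LF[2]=0
  step 2: row=0, L[0]='1', prepend. Next row=LF[0]=3
  step 3: row=3, L[3]='1', prepend. Next row=LF[3]=5
  step 4: row=5, L[5]='4', prepend. Next row=LF[5]=7
  step 5: row=7, L[7]='0', prepend. Next row=LF[7]=1
  step 6: row=1, L[1]='1', prepend. Next row=LF[1]=4
  step 7: row=4, L[4]='1', prepend. Next row=LF[4]=6
  step 8: row=6, L[6]='5', prepend. Next row=LF[6]=8
  step 9: row=8, L[8]='0', prepend. Next row=LF[8]=2
Reversed output: 05110411$

Answer: 05110411$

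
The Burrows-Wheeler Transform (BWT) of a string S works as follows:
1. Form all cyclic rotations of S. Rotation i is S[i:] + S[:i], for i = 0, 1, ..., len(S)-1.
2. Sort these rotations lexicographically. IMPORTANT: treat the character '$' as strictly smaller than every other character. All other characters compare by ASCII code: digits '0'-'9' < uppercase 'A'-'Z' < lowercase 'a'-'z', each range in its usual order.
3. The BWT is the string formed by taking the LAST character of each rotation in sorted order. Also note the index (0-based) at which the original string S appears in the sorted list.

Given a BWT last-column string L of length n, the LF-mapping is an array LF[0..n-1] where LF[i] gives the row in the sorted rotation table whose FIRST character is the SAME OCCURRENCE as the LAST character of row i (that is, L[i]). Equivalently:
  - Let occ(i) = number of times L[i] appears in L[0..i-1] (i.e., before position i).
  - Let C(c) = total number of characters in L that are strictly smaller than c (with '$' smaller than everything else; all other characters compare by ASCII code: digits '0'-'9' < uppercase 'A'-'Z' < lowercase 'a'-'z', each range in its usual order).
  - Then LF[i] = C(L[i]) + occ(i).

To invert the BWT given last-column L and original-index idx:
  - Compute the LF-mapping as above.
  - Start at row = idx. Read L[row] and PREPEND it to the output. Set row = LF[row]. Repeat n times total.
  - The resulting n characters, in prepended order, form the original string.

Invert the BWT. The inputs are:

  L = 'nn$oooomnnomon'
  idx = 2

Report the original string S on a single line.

LF mapping: 3 4 0 8 9 10 11 1 5 6 12 2 13 7
Walk LF starting at row 2, prepending L[row]:
  step 1: row=2, L[2]='$', prepend. Next row=LF[2]=0
  step 2: row=0, L[0]='n', prepend. Next row=LF[0]=3
  step 3: row=3, L[3]='o', prepend. Next row=LF[3]=8
  step 4: row=8, L[8]='n', prepend. Next row=LF[8]=5
  step 5: row=5, L[5]='o', prepend. Next row=LF[5]=10
  step 6: row=10, L[10]='o', prepend. Next row=LF[10]=12
  step 7: row=12, L[12]='o', prepend. Next row=LF[12]=13
  step 8: row=13, L[13]='n', prepend. Next row=LF[13]=7
  step 9: row=7, L[7]='m', prepend. Next row=LF[7]=1
  step 10: row=1, L[1]='n', prepend. Next row=LF[1]=4
  step 11: row=4, L[4]='o', prepend. Next row=LF[4]=9
  step 12: row=9, L[9]='n', prepend. Next row=LF[9]=6
  step 13: row=6, L[6]='o', prepend. Next row=LF[6]=11
  step 14: row=11, L[11]='m', prepend. Next row=LF[11]=2
Reversed output: mononmnooonon$

Answer: mononmnooonon$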